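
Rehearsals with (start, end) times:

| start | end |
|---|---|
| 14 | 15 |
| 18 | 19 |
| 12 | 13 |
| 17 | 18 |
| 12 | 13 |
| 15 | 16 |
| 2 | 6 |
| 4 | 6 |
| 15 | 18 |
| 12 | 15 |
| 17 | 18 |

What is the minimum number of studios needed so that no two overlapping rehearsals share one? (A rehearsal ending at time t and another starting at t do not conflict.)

Events (time:±→running): 2:+→1 4:+→2 6:-→1 6:-→0 12:+→1 12:+→2 12:+→3 … peak 3.

3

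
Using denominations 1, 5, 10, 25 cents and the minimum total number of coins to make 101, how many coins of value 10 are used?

101 − 4×25→1 − 1×1→0
Count of 10: 0

0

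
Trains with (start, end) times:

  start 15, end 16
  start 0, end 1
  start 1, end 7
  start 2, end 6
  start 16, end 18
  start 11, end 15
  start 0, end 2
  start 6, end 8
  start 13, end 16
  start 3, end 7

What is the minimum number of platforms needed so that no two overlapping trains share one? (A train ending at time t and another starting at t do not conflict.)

The answer is the maximum number of intervals overlapping at any instant.
starts: [0, 0, 1, 2, 3, 6, 11, 13, 15, 16]
ends:   [1, 2, 6, 7, 7, 8, 15, 16, 16, 18]
s0→1 s0→2 e1→1 s1→2 e2→1 s2→2 s3→3  — peak 3.

3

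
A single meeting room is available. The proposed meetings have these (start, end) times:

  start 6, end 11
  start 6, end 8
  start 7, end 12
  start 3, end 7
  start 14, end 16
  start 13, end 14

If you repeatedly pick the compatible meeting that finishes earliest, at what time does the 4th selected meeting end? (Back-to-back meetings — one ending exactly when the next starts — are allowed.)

Greedy by earliest finish: after sorting by end time, pick each interval compatible with the last pick.
By end time: (3,7), (6,8), (6,11), (7,12), (13,14), (14,16).
Pick (3,7); next start ≥ 7 → (7,12); next start ≥ 12 → (13,14); next start ≥ 14 → (14,16).
Selected: (3,7) (7,12) (13,14) (14,16)

16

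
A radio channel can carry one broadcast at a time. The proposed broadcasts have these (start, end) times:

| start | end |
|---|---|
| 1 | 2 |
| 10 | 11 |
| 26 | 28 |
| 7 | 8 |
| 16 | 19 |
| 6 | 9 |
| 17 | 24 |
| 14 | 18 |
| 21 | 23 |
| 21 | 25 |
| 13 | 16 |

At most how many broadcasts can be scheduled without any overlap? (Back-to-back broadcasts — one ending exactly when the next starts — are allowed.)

Greedy by earliest finish: after sorting by end time, pick each interval compatible with the last pick.
By end time: (1,2), (7,8), (6,9), (10,11), (13,16), (14,18), (16,19), (21,23), (17,24), (21,25), (26,28).
Pick (1,2); next start ≥ 2 → (7,8); next start ≥ 8 → (10,11); next start ≥ 11 → (13,16); next start ≥ 16 → (16,19); next start ≥ 19 → (21,23); next start ≥ 23 → (26,28).
Selected 7 broadcasts.

7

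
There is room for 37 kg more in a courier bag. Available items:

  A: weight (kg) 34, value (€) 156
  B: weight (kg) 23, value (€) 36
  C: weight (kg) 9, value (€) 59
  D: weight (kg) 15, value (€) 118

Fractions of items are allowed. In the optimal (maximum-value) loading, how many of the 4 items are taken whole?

2

Ratios (sorted): D 7.87, C 6.56, A 4.59, B 1.57
take D (15 @ 118); take C (9 @ 59); take 13/34 of A → 59.65. Capacity used 37/37.
2 item(s) taken whole; one partial (take 13/34 of A).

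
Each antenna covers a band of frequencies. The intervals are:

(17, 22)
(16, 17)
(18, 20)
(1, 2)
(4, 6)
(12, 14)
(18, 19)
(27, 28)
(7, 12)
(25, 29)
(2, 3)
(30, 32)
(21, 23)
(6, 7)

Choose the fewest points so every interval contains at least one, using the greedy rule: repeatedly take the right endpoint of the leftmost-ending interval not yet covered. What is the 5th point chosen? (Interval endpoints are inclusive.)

19

Sort by right endpoint; whenever an interval is uncovered, place a point at its right end.
Sorted: [1,2] [2,3] [4,6] [6,7] [7,12] [12,14] [16,17] [18,19] [18,20] [17,22] [21,23] [27,28] [25,29] [30,32]
{[1,2],[2,3]} hit by 2; {[4,6],[6,7]} hit by 6; {[7,12],[12,14]} hit by 12; {[16,17]} hit by 17; {[18,19],[18,20],[17,22]} hit by 19; {[21,23]} hit by 23; {[27,28],[25,29]} hit by 28; {[30,32]} hit by 32.
Points: 2, 6, 12, 17, 19, 23, 28, 32 (8 total).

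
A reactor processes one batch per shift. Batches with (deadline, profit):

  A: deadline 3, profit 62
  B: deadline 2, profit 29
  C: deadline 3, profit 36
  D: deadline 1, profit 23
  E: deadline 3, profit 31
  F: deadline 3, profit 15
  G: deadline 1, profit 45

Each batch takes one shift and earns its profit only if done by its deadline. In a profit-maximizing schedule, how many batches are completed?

3

Sort by profit descending; place each in the latest free slot ≤ its deadline.
By profit: A(d3,62), G(d1,45), C(d3,36), E(d3,31), B(d2,29), D(d1,23), F(d3,15)
A→slot 3; G→slot 1; C→slot 2; E skipped; B skipped; D skipped; F skipped.
3 of 7 scheduled.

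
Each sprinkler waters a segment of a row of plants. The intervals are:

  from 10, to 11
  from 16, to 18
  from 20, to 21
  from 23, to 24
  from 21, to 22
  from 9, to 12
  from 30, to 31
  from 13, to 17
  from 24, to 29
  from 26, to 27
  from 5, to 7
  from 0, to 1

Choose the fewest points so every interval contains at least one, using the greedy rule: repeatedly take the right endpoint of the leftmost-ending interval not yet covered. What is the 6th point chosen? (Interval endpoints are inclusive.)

Process intervals by earliest right end; each time one isn't hit yet, stab at its right endpoint.
By right end: [0,1]  [5,7]  [10,11]  [9,12]  [13,17]  [16,18]  [20,21]  [21,22]  [23,24]  [26,27]  [24,29]  [30,31]
[0,1] uncovered → point at 1; [5,7] uncovered → point at 7; [10,11] uncovered → point at 11; [13,17] uncovered → point at 17; [20,21] uncovered → point at 21; [23,24] uncovered → point at 24; [26,27] uncovered → point at 27; [30,31] uncovered → point at 31.
Points: 1, 7, 11, 17, 21, 24, 27, 31 (8 total).

24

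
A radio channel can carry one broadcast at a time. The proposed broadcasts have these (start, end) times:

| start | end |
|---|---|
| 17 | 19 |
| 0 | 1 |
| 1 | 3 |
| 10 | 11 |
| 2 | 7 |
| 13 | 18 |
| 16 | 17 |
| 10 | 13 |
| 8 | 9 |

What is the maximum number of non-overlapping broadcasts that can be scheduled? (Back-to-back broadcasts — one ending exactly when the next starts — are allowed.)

6

Sorted by end: (0,1)  (1,3)  (2,7)  (8,9)  (10,11)  (10,13)  (16,17)  (13,18)  (17,19)
take (0,1); take (1,3); skip (2,7); take (8,9); take (10,11); skip (10,13); take (16,17); take (17,19).
Selected 6 broadcasts.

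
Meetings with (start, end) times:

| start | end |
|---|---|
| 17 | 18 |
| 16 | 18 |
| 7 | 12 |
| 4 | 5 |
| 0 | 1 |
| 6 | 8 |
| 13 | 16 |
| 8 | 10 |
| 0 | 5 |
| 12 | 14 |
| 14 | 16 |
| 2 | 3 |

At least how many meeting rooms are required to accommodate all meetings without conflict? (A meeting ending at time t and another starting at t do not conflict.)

2

The answer is the maximum number of intervals overlapping at any instant.
starts: [0, 0, 2, 4, 6, 7, 8, 12, 13, 14, 16, 17]
ends:   [1, 3, 5, 5, 8, 10, 12, 14, 16, 16, 18, 18]
s0→1 s0→2  — peak 2.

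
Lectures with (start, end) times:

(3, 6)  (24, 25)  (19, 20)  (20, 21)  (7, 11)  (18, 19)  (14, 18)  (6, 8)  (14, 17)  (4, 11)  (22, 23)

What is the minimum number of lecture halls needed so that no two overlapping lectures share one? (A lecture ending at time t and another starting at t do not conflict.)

starts: [3, 4, 6, 7, 14, 14, 18, 19, 20, 22, 24]
ends:   [6, 8, 11, 11, 17, 18, 19, 20, 21, 23, 25]
s3→1 s4→2 e6→1 s6→2 s7→3  — peak 3.

3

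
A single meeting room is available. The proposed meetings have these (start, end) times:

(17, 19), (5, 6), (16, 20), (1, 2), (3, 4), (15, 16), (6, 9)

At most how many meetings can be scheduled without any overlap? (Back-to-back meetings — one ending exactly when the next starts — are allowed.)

6

Greedy by earliest finish: after sorting by end time, pick each interval compatible with the last pick.
By end time: (1,2), (3,4), (5,6), (6,9), (15,16), (17,19), (16,20).
Pick (1,2); next start ≥ 2 → (3,4); next start ≥ 4 → (5,6); next start ≥ 6 → (6,9); next start ≥ 9 → (15,16); next start ≥ 16 → (17,19).
Selected 6 meetings.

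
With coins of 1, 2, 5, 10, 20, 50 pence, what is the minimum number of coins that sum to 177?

6

177 = 3×50 + 1×20 + 1×5 + 1×2
Total coins = 3 + 1 + 1 + 1 = 6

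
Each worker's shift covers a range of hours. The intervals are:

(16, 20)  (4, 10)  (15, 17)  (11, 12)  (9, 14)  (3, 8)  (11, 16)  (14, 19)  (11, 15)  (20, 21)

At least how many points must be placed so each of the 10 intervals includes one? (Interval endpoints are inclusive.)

By right end: [3,8]  [4,10]  [11,12]  [9,14]  [11,15]  [11,16]  [15,17]  [14,19]  [16,20]  [20,21]
[3,8] uncovered → point at 8; [11,12] uncovered → point at 12; [15,17] uncovered → point at 17; [20,21] uncovered → point at 21.
Points: 8, 12, 17, 21 (4 total).

4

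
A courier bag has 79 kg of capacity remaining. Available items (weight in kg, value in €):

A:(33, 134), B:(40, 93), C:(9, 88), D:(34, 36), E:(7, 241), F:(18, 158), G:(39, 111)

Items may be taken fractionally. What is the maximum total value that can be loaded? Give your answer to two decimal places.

655.15

Greedy by value/weight ratio, highest first.
Ratios (sorted): E 34.43, C 9.78, F 8.78, A 4.06, G 2.85, B 2.33, D 1.06
take E (7 @ 241); take C (9 @ 88); take F (18 @ 158); take A (33 @ 134); take 12/39 of G → 34.15. Capacity used 79/79.
Total value = 655.15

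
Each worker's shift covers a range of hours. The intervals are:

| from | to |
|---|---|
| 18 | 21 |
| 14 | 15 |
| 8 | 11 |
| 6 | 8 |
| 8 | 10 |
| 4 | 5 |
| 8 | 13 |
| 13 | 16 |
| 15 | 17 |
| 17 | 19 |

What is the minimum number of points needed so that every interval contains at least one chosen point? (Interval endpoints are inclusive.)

4

Process intervals by earliest right end; each time one isn't hit yet, stab at its right endpoint.
Sorted: [4,5] [6,8] [8,10] [8,11] [8,13] [14,15] [13,16] [15,17] [17,19] [18,21]
{[4,5]} hit by 5; {[6,8],[8,10],[8,11],[8,13]} hit by 8; {[14,15],[13,16],[15,17]} hit by 15; {[17,19],[18,21]} hit by 19.
Points: 5, 8, 15, 19 (4 total).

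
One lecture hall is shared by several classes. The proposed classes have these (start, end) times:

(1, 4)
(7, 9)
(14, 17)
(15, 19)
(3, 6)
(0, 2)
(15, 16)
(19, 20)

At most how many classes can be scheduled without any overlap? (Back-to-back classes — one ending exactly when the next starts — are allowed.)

Order by finish time; keep every interval that doesn't clash with the previous kept one.
Sorted by end: (0,2)  (1,4)  (3,6)  (7,9)  (15,16)  (14,17)  (15,19)  (19,20)
take (0,2); take (3,6); take (7,9); take (15,16); skip (14,17); skip (15,19); take (19,20).
Selected 5 classes.

5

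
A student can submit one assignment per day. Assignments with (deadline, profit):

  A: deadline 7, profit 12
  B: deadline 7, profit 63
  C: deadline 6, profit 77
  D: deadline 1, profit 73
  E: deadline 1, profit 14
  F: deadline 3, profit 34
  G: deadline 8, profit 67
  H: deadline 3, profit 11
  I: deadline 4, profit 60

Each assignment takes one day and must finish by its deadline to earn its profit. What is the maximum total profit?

Take jobs in profit order; each goes to the latest open slot no later than its deadline.
By profit: C(d6,77), D(d1,73), G(d8,67), B(d7,63), I(d4,60), F(d3,34), E(d1,14), A(d7,12), H(d3,11)
C→slot 6; D→slot 1; G→slot 8; B→slot 7; I→slot 4; F→slot 3; E skipped; A→slot 5; H→slot 2.
Profit = 73 + 11 + 34 + 60 + 12 + 77 + 63 + 67 = 397

397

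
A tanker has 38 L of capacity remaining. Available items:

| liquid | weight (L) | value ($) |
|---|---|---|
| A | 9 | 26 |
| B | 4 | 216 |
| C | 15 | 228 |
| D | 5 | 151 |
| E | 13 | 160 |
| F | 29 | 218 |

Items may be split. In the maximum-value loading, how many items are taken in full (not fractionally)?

Greedy by value/weight ratio, highest first.
Order: B (216/4=54.00) > D (151/5=30.20) > C (228/15=15.20) > E (160/13=12.31) > F (218/29=7.52) > A (26/9=2.89)
Fill: take B (4 @ 216) → take D (5 @ 151) → take C (15 @ 228) → take E (13 @ 160) → take 1/29 of F → 7.52; 38/38 used.
4 item(s) taken whole; one partial (take 1/29 of F).

4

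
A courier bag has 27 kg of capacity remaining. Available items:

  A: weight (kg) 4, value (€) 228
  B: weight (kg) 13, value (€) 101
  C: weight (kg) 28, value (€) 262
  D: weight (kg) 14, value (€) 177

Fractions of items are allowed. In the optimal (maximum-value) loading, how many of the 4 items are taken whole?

Ratios (sorted): A 57.00, D 12.64, C 9.36, B 7.77
take A (4 @ 228); take D (14 @ 177); take 9/28 of C → 84.21. Capacity used 27/27.
2 item(s) taken whole; one partial (take 9/28 of C).

2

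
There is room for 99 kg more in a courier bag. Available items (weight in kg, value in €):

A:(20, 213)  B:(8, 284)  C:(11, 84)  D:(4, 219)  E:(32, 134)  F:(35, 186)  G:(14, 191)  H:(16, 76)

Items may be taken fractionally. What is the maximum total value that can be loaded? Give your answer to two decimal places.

1210.25

Ratios (sorted): D 54.75, B 35.50, G 13.64, A 10.65, C 7.64, F 5.31, H 4.75, E 4.19
take D (4 @ 219); take B (8 @ 284); take G (14 @ 191); take A (20 @ 213); take C (11 @ 84); take F (35 @ 186); take 7/16 of H → 33.25. Capacity used 99/99.
Total value = 1210.25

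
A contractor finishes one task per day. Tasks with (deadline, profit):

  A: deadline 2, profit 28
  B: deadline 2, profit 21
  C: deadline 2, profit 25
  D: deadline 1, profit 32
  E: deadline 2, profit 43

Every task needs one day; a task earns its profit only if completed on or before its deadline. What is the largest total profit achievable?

By profit: E(d2,43), D(d1,32), A(d2,28), C(d2,25), B(d2,21)
E→slot 2; D→slot 1; A skipped; C skipped; B skipped.
Profit = 32 + 43 = 75

75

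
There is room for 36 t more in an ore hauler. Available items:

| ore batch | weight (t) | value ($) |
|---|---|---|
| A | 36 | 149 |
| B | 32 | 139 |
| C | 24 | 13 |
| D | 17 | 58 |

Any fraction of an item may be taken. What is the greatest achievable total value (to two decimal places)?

Order: B (139/32=4.34) > A (149/36=4.14) > D (58/17=3.41) > C (13/24=0.54)
Fill: take B (32 @ 139) → take 4/36 of A → 16.56; 36/36 used.
Total value = 155.56

155.56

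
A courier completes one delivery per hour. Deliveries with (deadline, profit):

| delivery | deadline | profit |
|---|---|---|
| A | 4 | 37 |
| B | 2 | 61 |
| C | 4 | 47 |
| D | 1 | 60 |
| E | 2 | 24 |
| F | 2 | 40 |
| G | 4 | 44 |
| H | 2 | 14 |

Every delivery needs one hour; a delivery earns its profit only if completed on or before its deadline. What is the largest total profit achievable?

Take jobs in profit order; each goes to the latest open slot no later than its deadline.
Profit order: B=61 D=60 C=47 G=44 F=40 A=37 E=24 H=14
Assign: B→slot 2, D→slot 1, C→slot 4, G→slot 3, F skipped, A skipped, E skipped, H skipped.
Slots: [1:D] [2:B] [3:G] [4:C]
Profit = 60 + 61 + 44 + 47 = 212

212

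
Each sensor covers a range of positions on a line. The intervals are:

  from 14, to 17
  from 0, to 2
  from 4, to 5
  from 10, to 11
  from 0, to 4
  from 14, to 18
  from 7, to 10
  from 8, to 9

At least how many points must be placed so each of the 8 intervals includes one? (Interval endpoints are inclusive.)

5

By right end: [0,2]  [0,4]  [4,5]  [8,9]  [7,10]  [10,11]  [14,17]  [14,18]
[0,2] uncovered → point at 2; [4,5] uncovered → point at 5; [8,9] uncovered → point at 9; [10,11] uncovered → point at 11; [14,17] uncovered → point at 17.
Points: 2, 5, 9, 11, 17 (5 total).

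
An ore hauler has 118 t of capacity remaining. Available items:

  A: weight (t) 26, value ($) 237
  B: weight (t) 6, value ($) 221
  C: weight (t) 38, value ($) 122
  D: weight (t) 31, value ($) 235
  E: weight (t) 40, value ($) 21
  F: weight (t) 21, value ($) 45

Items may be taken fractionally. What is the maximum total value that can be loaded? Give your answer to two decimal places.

Sort by value per unit weight and fill in that order.
Ratios (sorted): B 36.83, A 9.12, D 7.58, C 3.21, F 2.14, E 0.53
take B (6 @ 221); take A (26 @ 237); take D (31 @ 235); take C (38 @ 122); take 17/21 of F → 36.43. Capacity used 118/118.
Total value = 851.43

851.43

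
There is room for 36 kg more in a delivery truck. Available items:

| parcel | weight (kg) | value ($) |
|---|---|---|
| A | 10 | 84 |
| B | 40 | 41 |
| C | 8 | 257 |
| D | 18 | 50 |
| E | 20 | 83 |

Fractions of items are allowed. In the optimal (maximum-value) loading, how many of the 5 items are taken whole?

Order: C (257/8=32.12) > A (84/10=8.40) > E (83/20=4.15) > D (50/18=2.78) > B (41/40=1.02)
Fill: take C (8 @ 257) → take A (10 @ 84) → take 18/20 of E → 74.70; 36/36 used.
2 item(s) taken whole; one partial (take 18/20 of E).

2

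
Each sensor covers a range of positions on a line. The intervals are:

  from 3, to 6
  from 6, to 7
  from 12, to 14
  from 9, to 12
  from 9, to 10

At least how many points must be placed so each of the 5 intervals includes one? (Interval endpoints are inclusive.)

3

By right end: [3,6]  [6,7]  [9,10]  [9,12]  [12,14]
[3,6] uncovered → point at 6; [9,10] uncovered → point at 10; [12,14] uncovered → point at 14.
Points: 6, 10, 14 (3 total).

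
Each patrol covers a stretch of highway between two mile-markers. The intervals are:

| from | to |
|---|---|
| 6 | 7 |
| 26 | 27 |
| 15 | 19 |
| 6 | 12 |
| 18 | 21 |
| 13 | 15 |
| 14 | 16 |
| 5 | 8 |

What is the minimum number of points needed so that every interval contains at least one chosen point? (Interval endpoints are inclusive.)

Sorted: [6,7] [5,8] [6,12] [13,15] [14,16] [15,19] [18,21] [26,27]
{[6,7],[5,8],[6,12]} hit by 7; {[13,15],[14,16],[15,19]} hit by 15; {[18,21]} hit by 21; {[26,27]} hit by 27.
Points: 7, 15, 21, 27 (4 total).

4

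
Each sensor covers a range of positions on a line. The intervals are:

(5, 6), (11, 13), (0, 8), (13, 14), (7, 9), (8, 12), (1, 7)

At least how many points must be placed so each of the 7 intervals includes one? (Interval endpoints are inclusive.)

3

By right end: [5,6]  [1,7]  [0,8]  [7,9]  [8,12]  [11,13]  [13,14]
[5,6] uncovered → point at 6; [7,9] uncovered → point at 9; [11,13] uncovered → point at 13.
Points: 6, 9, 13 (3 total).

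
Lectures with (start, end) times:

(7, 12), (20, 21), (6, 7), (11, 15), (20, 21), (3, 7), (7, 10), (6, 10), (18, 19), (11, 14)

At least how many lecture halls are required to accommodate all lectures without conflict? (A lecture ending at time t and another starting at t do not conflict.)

The answer is the maximum number of intervals overlapping at any instant.
starts: [3, 6, 6, 7, 7, 11, 11, 18, 20, 20]
ends:   [7, 7, 10, 10, 12, 14, 15, 19, 21, 21]
s3→1 s6→2 s6→3  — peak 3.

3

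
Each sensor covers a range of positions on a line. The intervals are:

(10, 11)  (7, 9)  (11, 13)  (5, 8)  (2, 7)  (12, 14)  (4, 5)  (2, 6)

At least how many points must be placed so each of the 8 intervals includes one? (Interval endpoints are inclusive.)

4

Sorted: [4,5] [2,6] [2,7] [5,8] [7,9] [10,11] [11,13] [12,14]
{[4,5],[2,6],[2,7],[5,8]} hit by 5; {[7,9]} hit by 9; {[10,11],[11,13]} hit by 11; {[12,14]} hit by 14.
Points: 5, 9, 11, 14 (4 total).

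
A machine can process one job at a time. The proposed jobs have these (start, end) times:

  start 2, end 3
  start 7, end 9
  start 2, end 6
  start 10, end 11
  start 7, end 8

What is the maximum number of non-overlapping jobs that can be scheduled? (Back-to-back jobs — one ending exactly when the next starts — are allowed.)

Sort by end time and greedily take each interval whose start is ≥ the last chosen end.
By end time: (2,3), (2,6), (7,8), (7,9), (10,11).
Pick (2,3); next start ≥ 3 → (7,8); next start ≥ 8 → (10,11).
Selected 3 jobs.

3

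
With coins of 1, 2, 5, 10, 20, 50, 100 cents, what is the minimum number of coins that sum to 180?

4

Greedy: take as many of the largest coin as possible, then repeat with the remainder.
180 − 1×100→80 − 1×50→30 − 1×20→10 − 1×10→0
Total coins = 1 + 1 + 1 + 1 = 4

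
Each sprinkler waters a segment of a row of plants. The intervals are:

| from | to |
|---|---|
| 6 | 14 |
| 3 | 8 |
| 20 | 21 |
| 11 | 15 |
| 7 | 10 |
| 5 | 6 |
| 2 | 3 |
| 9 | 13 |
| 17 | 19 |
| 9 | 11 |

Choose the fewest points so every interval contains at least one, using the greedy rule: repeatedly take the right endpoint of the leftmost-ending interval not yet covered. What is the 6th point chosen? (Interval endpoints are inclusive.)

By right end: [2,3]  [5,6]  [3,8]  [7,10]  [9,11]  [9,13]  [6,14]  [11,15]  [17,19]  [20,21]
[2,3] uncovered → point at 3; [5,6] uncovered → point at 6; [7,10] uncovered → point at 10; [11,15] uncovered → point at 15; [17,19] uncovered → point at 19; [20,21] uncovered → point at 21.
Points: 3, 6, 10, 15, 19, 21 (6 total).

21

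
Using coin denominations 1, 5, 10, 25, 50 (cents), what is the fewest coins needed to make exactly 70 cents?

Greedy: take as many of the largest coin as possible, then repeat with the remainder.
70 − 1×50→20 − 2×10→0
Total coins = 1 + 2 = 3

3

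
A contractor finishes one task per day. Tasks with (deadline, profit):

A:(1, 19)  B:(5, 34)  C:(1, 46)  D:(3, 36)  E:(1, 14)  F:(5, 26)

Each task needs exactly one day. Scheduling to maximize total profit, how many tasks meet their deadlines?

Take jobs in profit order; each goes to the latest open slot no later than its deadline.
By profit: C(d1,46), D(d3,36), B(d5,34), F(d5,26), A(d1,19), E(d1,14)
C→slot 1; D→slot 3; B→slot 5; F→slot 4; A skipped; E skipped.
4 of 6 scheduled.

4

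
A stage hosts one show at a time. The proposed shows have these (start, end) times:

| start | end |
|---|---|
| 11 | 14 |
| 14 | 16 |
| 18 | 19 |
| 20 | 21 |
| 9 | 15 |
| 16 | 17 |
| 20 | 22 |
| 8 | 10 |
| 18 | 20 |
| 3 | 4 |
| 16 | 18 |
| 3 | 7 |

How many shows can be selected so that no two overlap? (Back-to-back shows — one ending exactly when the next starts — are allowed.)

Sorted by end: (3,4)  (3,7)  (8,10)  (11,14)  (9,15)  (14,16)  (16,17)  (16,18)  (18,19)  (18,20)  (20,21)  (20,22)
take (3,4); skip (3,7); take (8,10); take (11,14); take (14,16); take (16,17); skip (16,18); take (18,19); skip (18,20); take (20,21); skip (20,22).
Selected 7 shows.

7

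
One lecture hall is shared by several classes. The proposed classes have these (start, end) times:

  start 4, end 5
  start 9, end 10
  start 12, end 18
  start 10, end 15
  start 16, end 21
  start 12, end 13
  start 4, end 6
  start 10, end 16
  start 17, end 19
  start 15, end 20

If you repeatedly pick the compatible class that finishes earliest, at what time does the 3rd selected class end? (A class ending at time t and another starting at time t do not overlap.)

13

Sorted by end: (4,5)  (4,6)  (9,10)  (12,13)  (10,15)  (10,16)  (12,18)  (17,19)  (15,20)  (16,21)
take (4,5); take (9,10); take (12,13); skip (12,18); take (17,19); skip (15,20); skip (16,21).
Selected: (4,5) (9,10) (12,13) (17,19)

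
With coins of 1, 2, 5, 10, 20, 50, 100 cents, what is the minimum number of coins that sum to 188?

7

Greedy: take as many of the largest coin as possible, then repeat with the remainder.
188 = 1×100 + 1×50 + 1×20 + 1×10 + 1×5 + 1×2 + 1×1
Total coins = 1 + 1 + 1 + 1 + 1 + 1 + 1 = 7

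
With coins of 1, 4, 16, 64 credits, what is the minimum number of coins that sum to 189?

189 = 2×64 + 3×16 + 3×4 + 1×1
Total coins = 2 + 3 + 3 + 1 = 9

9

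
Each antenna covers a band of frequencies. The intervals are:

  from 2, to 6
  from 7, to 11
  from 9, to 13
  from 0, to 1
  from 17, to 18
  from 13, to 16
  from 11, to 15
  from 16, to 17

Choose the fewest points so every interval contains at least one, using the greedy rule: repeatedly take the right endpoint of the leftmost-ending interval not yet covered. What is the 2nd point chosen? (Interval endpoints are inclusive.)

6

By right end: [0,1]  [2,6]  [7,11]  [9,13]  [11,15]  [13,16]  [16,17]  [17,18]
[0,1] uncovered → point at 1; [2,6] uncovered → point at 6; [7,11] uncovered → point at 11; [13,16] uncovered → point at 16; [17,18] uncovered → point at 18.
Points: 1, 6, 11, 16, 18 (5 total).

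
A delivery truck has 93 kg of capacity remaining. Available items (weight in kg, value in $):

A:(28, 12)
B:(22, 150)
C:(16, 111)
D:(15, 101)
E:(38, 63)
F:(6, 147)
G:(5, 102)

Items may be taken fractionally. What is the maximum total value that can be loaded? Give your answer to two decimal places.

Ratios (sorted): F 24.50, G 20.40, C 6.94, B 6.82, D 6.73, E 1.66, A 0.43
take F (6 @ 147); take G (5 @ 102); take C (16 @ 111); take B (22 @ 150); take D (15 @ 101); take 29/38 of E → 48.08. Capacity used 93/93.
Total value = 659.08

659.08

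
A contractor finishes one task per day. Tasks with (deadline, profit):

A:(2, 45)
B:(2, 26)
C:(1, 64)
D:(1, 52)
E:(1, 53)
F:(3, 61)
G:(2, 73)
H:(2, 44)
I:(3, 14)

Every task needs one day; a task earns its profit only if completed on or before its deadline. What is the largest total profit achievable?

198

Take jobs in profit order; each goes to the latest open slot no later than its deadline.
By profit: G(d2,73), C(d1,64), F(d3,61), E(d1,53), D(d1,52), A(d2,45), H(d2,44), B(d2,26), I(d3,14)
G→slot 2; C→slot 1; F→slot 3; E skipped; D skipped; A skipped; H skipped; B skipped; I skipped.
Profit = 64 + 73 + 61 = 198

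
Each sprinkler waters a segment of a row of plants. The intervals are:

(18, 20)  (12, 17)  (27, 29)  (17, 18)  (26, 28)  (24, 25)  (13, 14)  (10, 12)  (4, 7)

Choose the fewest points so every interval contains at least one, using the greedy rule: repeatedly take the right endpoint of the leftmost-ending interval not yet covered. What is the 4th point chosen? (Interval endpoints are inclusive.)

By right end: [4,7]  [10,12]  [13,14]  [12,17]  [17,18]  [18,20]  [24,25]  [26,28]  [27,29]
[4,7] uncovered → point at 7; [10,12] uncovered → point at 12; [13,14] uncovered → point at 14; [17,18] uncovered → point at 18; [24,25] uncovered → point at 25; [26,28] uncovered → point at 28.
Points: 7, 12, 14, 18, 25, 28 (6 total).

18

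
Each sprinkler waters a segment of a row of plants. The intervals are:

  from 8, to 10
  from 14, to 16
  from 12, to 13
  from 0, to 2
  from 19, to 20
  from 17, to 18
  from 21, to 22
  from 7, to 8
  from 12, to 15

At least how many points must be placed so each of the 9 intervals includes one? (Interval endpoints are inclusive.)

Process intervals by earliest right end; each time one isn't hit yet, stab at its right endpoint.
By right end: [0,2]  [7,8]  [8,10]  [12,13]  [12,15]  [14,16]  [17,18]  [19,20]  [21,22]
[0,2] uncovered → point at 2; [7,8] uncovered → point at 8; [12,13] uncovered → point at 13; [14,16] uncovered → point at 16; [17,18] uncovered → point at 18; [19,20] uncovered → point at 20; [21,22] uncovered → point at 22.
Points: 2, 8, 13, 16, 18, 20, 22 (7 total).

7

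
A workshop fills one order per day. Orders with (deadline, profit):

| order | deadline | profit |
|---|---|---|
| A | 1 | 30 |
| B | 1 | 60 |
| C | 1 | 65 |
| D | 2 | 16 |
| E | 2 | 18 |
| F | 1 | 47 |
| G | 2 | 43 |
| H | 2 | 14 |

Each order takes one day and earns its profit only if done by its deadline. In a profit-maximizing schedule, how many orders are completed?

2

By profit: C(d1,65), B(d1,60), F(d1,47), G(d2,43), A(d1,30), E(d2,18), D(d2,16), H(d2,14)
C→slot 1; B skipped; F skipped; G→slot 2; A skipped; E skipped; D skipped; H skipped.
2 of 8 scheduled.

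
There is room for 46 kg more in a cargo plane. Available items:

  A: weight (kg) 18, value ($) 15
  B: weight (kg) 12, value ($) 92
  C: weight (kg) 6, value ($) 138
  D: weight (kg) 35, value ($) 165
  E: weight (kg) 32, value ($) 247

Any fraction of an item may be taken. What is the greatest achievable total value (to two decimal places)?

446.33

Order: C (138/6=23.00) > E (247/32=7.72) > B (92/12=7.67) > D (165/35=4.71) > A (15/18=0.83)
Fill: take C (6 @ 138) → take E (32 @ 247) → take 8/12 of B → 61.33; 46/46 used.
Total value = 446.33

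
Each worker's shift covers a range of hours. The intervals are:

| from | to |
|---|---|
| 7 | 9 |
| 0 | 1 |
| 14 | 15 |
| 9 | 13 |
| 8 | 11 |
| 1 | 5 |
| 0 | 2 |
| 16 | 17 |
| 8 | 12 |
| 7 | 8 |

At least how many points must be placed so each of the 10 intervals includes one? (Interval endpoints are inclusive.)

Sort by right endpoint; whenever an interval is uncovered, place a point at its right end.
Sorted: [0,1] [0,2] [1,5] [7,8] [7,9] [8,11] [8,12] [9,13] [14,15] [16,17]
{[0,1],[0,2],[1,5]} hit by 1; {[7,8],[7,9],[8,11],[8,12]} hit by 8; {[9,13]} hit by 13; {[14,15]} hit by 15; {[16,17]} hit by 17.
Points: 1, 8, 13, 15, 17 (5 total).

5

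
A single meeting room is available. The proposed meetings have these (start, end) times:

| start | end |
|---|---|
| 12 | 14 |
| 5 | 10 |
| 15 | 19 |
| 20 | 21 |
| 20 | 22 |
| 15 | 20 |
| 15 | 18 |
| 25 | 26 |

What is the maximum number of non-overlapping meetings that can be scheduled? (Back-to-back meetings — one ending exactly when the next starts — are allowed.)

Order by finish time; keep every interval that doesn't clash with the previous kept one.
Sorted by end: (5,10)  (12,14)  (15,18)  (15,19)  (15,20)  (20,21)  (20,22)  (25,26)
take (5,10); take (12,14); take (15,18); skip (15,19); take (20,21); skip (20,22); take (25,26).
Selected 5 meetings.

5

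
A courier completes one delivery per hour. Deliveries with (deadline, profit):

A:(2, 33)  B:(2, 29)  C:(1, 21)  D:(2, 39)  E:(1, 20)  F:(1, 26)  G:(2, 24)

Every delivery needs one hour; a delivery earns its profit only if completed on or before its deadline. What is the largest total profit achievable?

Take jobs in profit order; each goes to the latest open slot no later than its deadline.
By profit: D(d2,39), A(d2,33), B(d2,29), F(d1,26), G(d2,24), C(d1,21), E(d1,20)
D→slot 2; A→slot 1; B skipped; F skipped; G skipped; C skipped; E skipped.
Profit = 33 + 39 = 72

72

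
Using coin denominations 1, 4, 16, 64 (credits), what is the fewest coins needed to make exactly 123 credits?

Use the largest denomination that fits, subtract, and repeat.
123 = 1×64 + 3×16 + 2×4 + 3×1
Total coins = 1 + 3 + 2 + 3 = 9

9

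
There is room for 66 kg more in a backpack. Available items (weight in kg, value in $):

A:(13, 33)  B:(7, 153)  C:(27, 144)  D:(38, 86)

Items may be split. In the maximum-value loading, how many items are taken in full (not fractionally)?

3

Greedy by value/weight ratio, highest first.
Order: B (153/7=21.86) > C (144/27=5.33) > A (33/13=2.54) > D (86/38=2.26)
Fill: take B (7 @ 153) → take C (27 @ 144) → take A (13 @ 33) → take 19/38 of D → 43.00; 66/66 used.
3 item(s) taken whole; one partial (take 19/38 of D).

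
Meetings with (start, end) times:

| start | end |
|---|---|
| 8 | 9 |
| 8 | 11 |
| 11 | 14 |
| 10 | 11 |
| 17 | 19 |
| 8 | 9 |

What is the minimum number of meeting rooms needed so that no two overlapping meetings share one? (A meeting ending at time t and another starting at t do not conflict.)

Count concurrent intervals with a sweep; the peak is the room count.
Events (time:±→running): 8:+→1 8:+→2 8:+→3 … peak 3.

3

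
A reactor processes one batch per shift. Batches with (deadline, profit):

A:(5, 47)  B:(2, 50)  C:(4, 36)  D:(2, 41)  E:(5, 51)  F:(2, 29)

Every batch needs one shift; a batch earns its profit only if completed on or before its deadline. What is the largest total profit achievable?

225

Profit order: E=51 B=50 A=47 D=41 C=36 F=29
Assign: E→slot 5, B→slot 2, A→slot 4, D→slot 1, C→slot 3, F skipped.
Slots: [1:D] [2:B] [3:C] [4:A] [5:E]
Profit = 41 + 50 + 36 + 47 + 51 = 225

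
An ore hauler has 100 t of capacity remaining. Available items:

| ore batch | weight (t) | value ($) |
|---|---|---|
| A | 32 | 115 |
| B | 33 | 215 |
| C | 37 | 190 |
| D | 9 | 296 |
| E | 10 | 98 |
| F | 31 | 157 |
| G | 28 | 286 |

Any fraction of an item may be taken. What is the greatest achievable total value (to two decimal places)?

Ratios (sorted): D 32.89, G 10.21, E 9.80, B 6.52, C 5.14, F 5.06, A 3.59
take D (9 @ 296); take G (28 @ 286); take E (10 @ 98); take B (33 @ 215); take 20/37 of C → 102.70. Capacity used 100/100.
Total value = 997.70

997.70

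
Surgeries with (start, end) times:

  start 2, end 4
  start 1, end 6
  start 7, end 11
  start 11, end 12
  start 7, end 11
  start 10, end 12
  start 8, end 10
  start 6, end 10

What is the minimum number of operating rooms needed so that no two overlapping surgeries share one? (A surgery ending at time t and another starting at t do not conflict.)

4

The answer is the maximum number of intervals overlapping at any instant.
starts: [1, 2, 6, 7, 7, 8, 10, 11]
ends:   [4, 6, 10, 10, 11, 11, 12, 12]
s1→1 s2→2 e4→1 e6→0 s6→1 s7→2 s7→3 s8→4  — peak 4.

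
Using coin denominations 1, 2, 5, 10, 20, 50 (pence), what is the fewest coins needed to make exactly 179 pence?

7

Use the largest denomination that fits, subtract, and repeat.
179 = 3×50 + 1×20 + 1×5 + 2×2
Total coins = 3 + 1 + 1 + 2 = 7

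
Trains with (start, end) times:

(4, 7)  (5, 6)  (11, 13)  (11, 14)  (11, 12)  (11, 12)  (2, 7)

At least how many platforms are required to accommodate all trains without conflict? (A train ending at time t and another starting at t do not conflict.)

4

Events (time:±→running): 2:+→1 4:+→2 5:+→3 6:-→2 7:-→1 7:-→0 11:+→1 11:+→2 11:+→3 11:+→4 … peak 4.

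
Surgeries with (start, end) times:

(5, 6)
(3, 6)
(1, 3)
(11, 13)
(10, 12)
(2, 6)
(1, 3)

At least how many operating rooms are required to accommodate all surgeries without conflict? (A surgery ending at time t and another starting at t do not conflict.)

3

Events (time:±→running): 1:+→1 1:+→2 2:+→3 … peak 3.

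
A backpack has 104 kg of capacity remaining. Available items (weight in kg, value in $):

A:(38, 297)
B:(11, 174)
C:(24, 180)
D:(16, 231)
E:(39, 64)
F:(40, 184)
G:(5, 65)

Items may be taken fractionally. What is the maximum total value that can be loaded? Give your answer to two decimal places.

993.00

Greedy by value/weight ratio, highest first.
Order: B (174/11=15.82) > D (231/16=14.44) > G (65/5=13.00) > A (297/38=7.82) > C (180/24=7.50) > F (184/40=4.60) > E (64/39=1.64)
Fill: take B (11 @ 174) → take D (16 @ 231) → take G (5 @ 65) → take A (38 @ 297) → take C (24 @ 180) → take 10/40 of F → 46.00; 104/104 used.
Total value = 993.00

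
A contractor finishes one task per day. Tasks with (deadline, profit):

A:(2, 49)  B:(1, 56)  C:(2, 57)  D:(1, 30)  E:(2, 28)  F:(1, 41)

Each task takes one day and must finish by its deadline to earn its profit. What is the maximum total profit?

By profit: C(d2,57), B(d1,56), A(d2,49), F(d1,41), D(d1,30), E(d2,28)
C→slot 2; B→slot 1; A skipped; F skipped; D skipped; E skipped.
Profit = 56 + 57 = 113

113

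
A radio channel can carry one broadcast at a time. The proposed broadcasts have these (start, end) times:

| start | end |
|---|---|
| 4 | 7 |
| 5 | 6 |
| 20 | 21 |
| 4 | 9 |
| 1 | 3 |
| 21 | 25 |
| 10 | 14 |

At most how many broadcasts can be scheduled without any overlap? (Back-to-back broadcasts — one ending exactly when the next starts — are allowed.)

Order by finish time; keep every interval that doesn't clash with the previous kept one.
Sorted by end: (1,3)  (5,6)  (4,7)  (4,9)  (10,14)  (20,21)  (21,25)
take (1,3); take (5,6); skip (4,7); take (10,14); take (20,21); take (21,25).
Selected 5 broadcasts.

5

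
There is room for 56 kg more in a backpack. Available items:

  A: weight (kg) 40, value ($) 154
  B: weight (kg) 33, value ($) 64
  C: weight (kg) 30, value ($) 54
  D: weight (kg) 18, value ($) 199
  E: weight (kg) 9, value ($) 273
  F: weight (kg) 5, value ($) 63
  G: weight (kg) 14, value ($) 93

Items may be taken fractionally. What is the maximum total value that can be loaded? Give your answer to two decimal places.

Greedy by value/weight ratio, highest first.
Order: E (273/9=30.33) > F (63/5=12.60) > D (199/18=11.06) > G (93/14=6.64) > A (154/40=3.85) > B (64/33=1.94) > C (54/30=1.80)
Fill: take E (9 @ 273) → take F (5 @ 63) → take D (18 @ 199) → take G (14 @ 93) → take 10/40 of A → 38.50; 56/56 used.
Total value = 666.50

666.50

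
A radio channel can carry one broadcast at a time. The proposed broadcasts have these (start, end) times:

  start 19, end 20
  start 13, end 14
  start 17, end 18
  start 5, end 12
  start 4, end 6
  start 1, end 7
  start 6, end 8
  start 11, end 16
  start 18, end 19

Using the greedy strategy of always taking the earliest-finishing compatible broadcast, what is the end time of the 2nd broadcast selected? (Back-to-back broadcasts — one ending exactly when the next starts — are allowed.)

Sorted by end: (4,6)  (1,7)  (6,8)  (5,12)  (13,14)  (11,16)  (17,18)  (18,19)  (19,20)
take (4,6); take (6,8); take (13,14); take (17,18); take (18,19); take (19,20).
Selected: (4,6) (6,8) (13,14) (17,18) (18,19) (19,20)

8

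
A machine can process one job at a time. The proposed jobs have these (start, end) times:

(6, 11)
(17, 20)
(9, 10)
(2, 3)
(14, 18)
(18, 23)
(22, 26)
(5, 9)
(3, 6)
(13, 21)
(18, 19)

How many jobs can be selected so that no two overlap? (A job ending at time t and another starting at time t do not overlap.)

6

By end time: (2,3), (3,6), (5,9), (9,10), (6,11), (14,18), (18,19), (17,20), (13,21), (18,23), (22,26).
Pick (2,3); next start ≥ 3 → (3,6); next start ≥ 6 → (9,10); next start ≥ 10 → (14,18); next start ≥ 18 → (18,19); next start ≥ 19 → (22,26).
Selected 6 jobs.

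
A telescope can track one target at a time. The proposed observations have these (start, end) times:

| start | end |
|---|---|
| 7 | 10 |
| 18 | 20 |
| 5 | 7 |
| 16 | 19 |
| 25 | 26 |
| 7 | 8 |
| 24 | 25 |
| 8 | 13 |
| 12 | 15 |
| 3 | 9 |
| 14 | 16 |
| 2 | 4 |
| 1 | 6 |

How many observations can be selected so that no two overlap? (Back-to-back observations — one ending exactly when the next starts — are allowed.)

Sorted by end: (2,4)  (1,6)  (5,7)  (7,8)  (3,9)  (7,10)  (8,13)  (12,15)  (14,16)  (16,19)  (18,20)  (24,25)  (25,26)
take (2,4); take (5,7); take (7,8); take (8,13); take (14,16); take (16,19); skip (18,20); take (24,25); take (25,26).
Selected 8 observations.

8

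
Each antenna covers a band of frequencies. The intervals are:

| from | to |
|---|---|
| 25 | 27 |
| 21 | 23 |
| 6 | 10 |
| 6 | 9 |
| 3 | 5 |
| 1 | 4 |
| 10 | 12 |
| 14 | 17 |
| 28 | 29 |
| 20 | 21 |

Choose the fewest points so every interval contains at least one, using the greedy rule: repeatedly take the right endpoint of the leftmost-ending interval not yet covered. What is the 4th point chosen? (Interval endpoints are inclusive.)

17

Process intervals by earliest right end; each time one isn't hit yet, stab at its right endpoint.
Sorted: [1,4] [3,5] [6,9] [6,10] [10,12] [14,17] [20,21] [21,23] [25,27] [28,29]
{[1,4],[3,5]} hit by 4; {[6,9],[6,10]} hit by 9; {[10,12]} hit by 12; {[14,17]} hit by 17; {[20,21],[21,23]} hit by 21; {[25,27]} hit by 27; {[28,29]} hit by 29.
Points: 4, 9, 12, 17, 21, 27, 29 (7 total).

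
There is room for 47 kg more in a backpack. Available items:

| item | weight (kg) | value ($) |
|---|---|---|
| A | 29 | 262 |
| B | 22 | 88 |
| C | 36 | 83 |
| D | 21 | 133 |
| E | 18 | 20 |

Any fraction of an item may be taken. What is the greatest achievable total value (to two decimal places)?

Greedy by value/weight ratio, highest first.
Order: A (262/29=9.03) > D (133/21=6.33) > B (88/22=4.00) > C (83/36=2.31) > E (20/18=1.11)
Fill: take A (29 @ 262) → take 18/21 of D → 114.00; 47/47 used.
Total value = 376.00

376.00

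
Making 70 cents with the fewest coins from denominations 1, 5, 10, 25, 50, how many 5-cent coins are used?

0

70 = 1×50 + 2×10
Count of 5: 0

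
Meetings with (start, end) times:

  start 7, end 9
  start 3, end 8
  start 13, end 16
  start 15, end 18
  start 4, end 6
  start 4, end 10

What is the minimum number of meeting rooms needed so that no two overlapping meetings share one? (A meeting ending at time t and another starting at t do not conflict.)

3

Events (time:±→running): 3:+→1 4:+→2 4:+→3 … peak 3.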